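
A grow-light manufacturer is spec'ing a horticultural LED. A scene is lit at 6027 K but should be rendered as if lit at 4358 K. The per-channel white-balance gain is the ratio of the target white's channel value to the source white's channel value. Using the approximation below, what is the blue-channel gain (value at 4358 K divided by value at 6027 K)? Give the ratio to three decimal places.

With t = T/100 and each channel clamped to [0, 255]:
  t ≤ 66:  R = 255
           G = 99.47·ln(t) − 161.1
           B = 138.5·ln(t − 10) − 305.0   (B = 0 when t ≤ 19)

0.765

At 6027 K (t = 60.27):
  B = 138.5·ln(60.27 − 10) − 305.0 = 138.5·ln 50.27 − 305.0 = 138.5·3.9174 − 305.0 = 237.561.
At 4358 K (t = 43.58):
  B = 138.5·ln(43.58 − 10) − 305.0 = 138.5·ln 33.58 − 305.0 = 138.5·3.5139 − 305.0 = 181.679.
Gain = 181.679 / 237.561 = 0.7648 → 0.765.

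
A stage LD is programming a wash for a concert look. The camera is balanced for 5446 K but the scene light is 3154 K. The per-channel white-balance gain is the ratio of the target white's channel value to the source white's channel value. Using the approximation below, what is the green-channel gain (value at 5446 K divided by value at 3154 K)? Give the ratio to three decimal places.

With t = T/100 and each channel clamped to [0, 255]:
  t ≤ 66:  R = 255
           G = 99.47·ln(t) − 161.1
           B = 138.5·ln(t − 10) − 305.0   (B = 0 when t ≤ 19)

1.298

At 3154 K (t = 31.54):
  G = 99.47·ln 31.54 − 161.1 = 99.47·3.4513 − 161.1 = 182.196.
At 5446 K (t = 54.46):
  G = 99.47·ln 54.46 − 161.1 = 99.47·3.9975 − 161.1 = 236.528.
Gain = 236.528 / 182.196 = 1.2982 → 1.298.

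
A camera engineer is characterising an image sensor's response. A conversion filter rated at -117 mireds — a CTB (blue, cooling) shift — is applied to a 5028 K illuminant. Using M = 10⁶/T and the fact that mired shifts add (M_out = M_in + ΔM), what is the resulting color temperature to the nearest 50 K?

M_in = 10⁶/5028 = 198.89 mireds.
M_out = 198.89 + (-117) = 81.89 mireds.
T_out = 10⁶/81.89 = 12212.1 K → 12200 K.

12200 K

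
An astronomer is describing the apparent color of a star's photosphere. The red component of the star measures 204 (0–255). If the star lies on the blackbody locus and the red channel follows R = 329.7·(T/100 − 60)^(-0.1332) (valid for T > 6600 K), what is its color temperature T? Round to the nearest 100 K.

9700 K

(t − 60)^(-0.1332) = 204/329.7 = 0.61874.
t − 60 = 0.61874^(1/-0.1332) = 0.61874^(-7.508) = 36.748, so t = 96.748.
T = 100·t = 9675 K → 9700 K to the nearest 100 K.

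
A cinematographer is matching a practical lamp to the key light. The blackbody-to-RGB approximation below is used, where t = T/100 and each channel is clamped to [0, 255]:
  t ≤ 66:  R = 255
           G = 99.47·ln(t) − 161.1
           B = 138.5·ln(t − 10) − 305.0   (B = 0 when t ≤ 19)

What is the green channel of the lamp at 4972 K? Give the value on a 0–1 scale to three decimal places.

0.892

t = 4972/100 = 49.72; the t ≤ 66 branch applies.
G = 99.47·ln 49.72 − 161.1 = 99.47·3.9064 − 161.1 = 227.470.
On a 0–1 scale: 227.470/255 = 0.8920 → 0.892.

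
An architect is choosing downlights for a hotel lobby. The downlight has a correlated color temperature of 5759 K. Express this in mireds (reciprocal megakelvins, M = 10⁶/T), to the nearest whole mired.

M = 10⁶ / 5759 = 173.641 → 174 mireds.

174 mireds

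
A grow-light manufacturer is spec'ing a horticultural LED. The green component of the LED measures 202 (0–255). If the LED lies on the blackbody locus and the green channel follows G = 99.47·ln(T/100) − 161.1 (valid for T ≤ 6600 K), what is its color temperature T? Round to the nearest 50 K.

3850 K

ln t = (202 + 161.1) / 99.47 = 3.6503.
t = e^3.6503 = 38.488.
T = 100·t = 3849 K → 3850 K to the nearest 50 K.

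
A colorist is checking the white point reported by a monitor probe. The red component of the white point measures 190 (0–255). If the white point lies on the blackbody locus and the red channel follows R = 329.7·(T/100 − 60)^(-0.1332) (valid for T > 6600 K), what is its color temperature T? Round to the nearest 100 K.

12300 K

(t − 60)^(-0.1332) = 190/329.7 = 0.57628.
t − 60 = 0.57628^(1/-0.1332) = 0.57628^(-7.508) = 62.667, so t = 122.667.
T = 100·t = 12267 K → 12300 K to the nearest 100 K.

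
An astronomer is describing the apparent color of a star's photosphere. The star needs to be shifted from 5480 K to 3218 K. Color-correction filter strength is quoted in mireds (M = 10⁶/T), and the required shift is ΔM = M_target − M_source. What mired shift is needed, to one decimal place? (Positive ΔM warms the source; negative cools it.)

M_source = 10⁶/5480 = 182.482; M_target = 10⁶/3218 = 310.752.
ΔM = 310.752 − 182.482 = 128.270 → +128.3 mireds, a warming shift.

+128.3 mireds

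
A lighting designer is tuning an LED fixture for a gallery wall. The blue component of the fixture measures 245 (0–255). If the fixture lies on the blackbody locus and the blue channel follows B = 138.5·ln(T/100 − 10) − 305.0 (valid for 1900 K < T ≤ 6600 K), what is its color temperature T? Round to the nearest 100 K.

ln(t − 10) = (245 + 305.0) / 138.5 = 3.9711.
t − 10 = e^3.9711 = 53.044, so t = 63.044.
T = 100·t = 6304 K → 6300 K to the nearest 100 K.

6300 K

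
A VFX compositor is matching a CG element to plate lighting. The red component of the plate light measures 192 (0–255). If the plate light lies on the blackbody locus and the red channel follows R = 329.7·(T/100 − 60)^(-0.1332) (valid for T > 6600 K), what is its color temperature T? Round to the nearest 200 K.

(t − 60)^(-0.1332) = 192/329.7 = 0.58235.
t − 60 = 0.58235^(1/-0.1332) = 0.58235^(-7.508) = 57.929, so t = 117.929.
T = 100·t = 11793 K → 11800 K to the nearest 200 K.

11800 K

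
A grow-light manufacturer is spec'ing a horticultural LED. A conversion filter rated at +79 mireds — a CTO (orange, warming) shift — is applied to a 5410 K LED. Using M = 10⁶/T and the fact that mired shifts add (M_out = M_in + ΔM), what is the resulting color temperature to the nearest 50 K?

M_in = 10⁶/5410 = 184.84 mireds.
M_out = 184.84 + (+79) = 263.84 mireds.
T_out = 10⁶/263.84 = 3790.1 K → 3800 K.

3800 K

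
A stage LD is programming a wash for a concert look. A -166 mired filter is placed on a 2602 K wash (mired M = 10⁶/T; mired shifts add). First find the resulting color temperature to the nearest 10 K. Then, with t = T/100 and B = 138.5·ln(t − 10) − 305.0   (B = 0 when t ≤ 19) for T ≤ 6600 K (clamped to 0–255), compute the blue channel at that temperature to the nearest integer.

191

M_in = 10⁶/2602 = 384.32; M_out = 384.32 + (-166) = 218.32.
T_out = 10⁶/218.32 = 4580.4 K → 4580 K; t = 45.8.
B = 138.5·ln(45.8 − 10) − 305.0 = 138.5·ln 35.8 − 305.0 = 138.5·3.5779 − 305.0 = 190.546.
Rounded: 191.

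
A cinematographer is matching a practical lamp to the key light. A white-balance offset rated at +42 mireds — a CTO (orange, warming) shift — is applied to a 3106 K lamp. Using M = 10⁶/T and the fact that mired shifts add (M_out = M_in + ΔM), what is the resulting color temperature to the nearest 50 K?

M_in = 10⁶/3106 = 321.96 mireds.
M_out = 321.96 + (+42) = 363.96 mireds.
T_out = 10⁶/363.96 = 2747.6 K → 2750 K.

2750 K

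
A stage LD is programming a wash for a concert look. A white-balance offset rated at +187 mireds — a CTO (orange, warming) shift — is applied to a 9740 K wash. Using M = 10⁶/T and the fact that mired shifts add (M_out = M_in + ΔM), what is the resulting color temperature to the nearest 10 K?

M_in = 10⁶/9740 = 102.67 mireds.
M_out = 102.67 + (+187) = 289.67 mireds.
T_out = 10⁶/289.67 = 3452.2 K → 3450 K.

3450 K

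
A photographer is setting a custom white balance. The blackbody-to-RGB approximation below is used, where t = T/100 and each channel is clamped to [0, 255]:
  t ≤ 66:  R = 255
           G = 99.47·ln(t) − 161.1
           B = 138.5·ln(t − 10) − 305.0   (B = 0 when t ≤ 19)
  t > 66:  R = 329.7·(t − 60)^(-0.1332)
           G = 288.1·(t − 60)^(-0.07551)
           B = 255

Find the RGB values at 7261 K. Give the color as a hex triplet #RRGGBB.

#EBEEFF

t = 7261/100 = 72.61; the t > 66 branch applies.
R = 329.7·(72.61 − 60)^(-0.1332) = 329.7·12.61^(-0.1332) = 329.7·0.71348 = 235.236.
G = 288.1·(72.61 − 60)^(-0.07551) = 288.1·12.61^(-0.07551) = 288.1·0.82582 = 237.919.
B = 255 by definition for t > 66.
Rounded: (235, 238, 255).
In hex: #EBEEFF.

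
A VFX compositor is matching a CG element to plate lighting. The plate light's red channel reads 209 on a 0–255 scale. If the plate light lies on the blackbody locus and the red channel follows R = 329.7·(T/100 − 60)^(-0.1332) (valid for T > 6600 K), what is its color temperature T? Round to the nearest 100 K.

(t − 60)^(-0.1332) = 209/329.7 = 0.63391.
t − 60 = 0.63391^(1/-0.1332) = 0.63391^(-7.508) = 30.639, so t = 90.639.
T = 100·t = 9064 K → 9100 K to the nearest 100 K.

9100 K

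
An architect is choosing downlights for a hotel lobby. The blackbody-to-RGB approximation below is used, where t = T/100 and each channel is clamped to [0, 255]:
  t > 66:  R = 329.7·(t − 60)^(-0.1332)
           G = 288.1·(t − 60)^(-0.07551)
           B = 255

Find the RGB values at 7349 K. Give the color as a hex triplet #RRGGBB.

t = 7349/100 = 73.49; the t > 66 branch applies.
R = 329.7·(73.49 − 60)^(-0.1332) = 329.7·13.49^(-0.1332) = 329.7·0.70710 = 233.132.
G = 288.1·(73.49 − 60)^(-0.07551) = 288.1·13.49^(-0.07551) = 288.1·0.82162 = 236.710.
B = 255 by definition for t > 66.
Rounded: (233, 237, 255).
In hex: #E9EDFF.

#E9EDFF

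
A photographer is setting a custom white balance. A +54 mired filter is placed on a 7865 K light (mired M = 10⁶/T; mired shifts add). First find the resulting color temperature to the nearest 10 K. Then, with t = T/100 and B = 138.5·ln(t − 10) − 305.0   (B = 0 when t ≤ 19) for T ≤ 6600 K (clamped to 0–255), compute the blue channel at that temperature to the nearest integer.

223

M_in = 10⁶/7865 = 127.15; M_out = 127.15 + (+54) = 181.15.
T_out = 10⁶/181.15 = 5520.4 K → 5520 K; t = 55.2.
B = 138.5·ln(55.2 − 10) − 305.0 = 138.5·ln 45.2 − 305.0 = 138.5·3.8111 − 305.0 = 222.837.
Rounded: 223.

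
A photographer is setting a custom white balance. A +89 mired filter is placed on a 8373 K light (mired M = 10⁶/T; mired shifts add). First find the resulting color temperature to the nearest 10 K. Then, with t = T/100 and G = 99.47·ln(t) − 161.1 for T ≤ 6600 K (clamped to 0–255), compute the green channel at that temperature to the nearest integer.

224

M_in = 10⁶/8373 = 119.43; M_out = 119.43 + (+89) = 208.43.
T_out = 10⁶/208.43 = 4797.7 K → 4800 K; t = 48.
G = 99.47·ln 48 − 161.1 = 99.47·3.8712 − 161.1 = 223.968.
Rounded: 224.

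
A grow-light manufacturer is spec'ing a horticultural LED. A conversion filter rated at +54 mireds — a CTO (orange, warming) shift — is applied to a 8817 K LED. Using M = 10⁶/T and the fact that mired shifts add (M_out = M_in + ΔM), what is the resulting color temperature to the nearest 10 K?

M_in = 10⁶/8817 = 113.42 mireds.
M_out = 113.42 + (+54) = 167.42 mireds.
T_out = 10⁶/167.42 = 5973.1 K → 5970 K.

5970 K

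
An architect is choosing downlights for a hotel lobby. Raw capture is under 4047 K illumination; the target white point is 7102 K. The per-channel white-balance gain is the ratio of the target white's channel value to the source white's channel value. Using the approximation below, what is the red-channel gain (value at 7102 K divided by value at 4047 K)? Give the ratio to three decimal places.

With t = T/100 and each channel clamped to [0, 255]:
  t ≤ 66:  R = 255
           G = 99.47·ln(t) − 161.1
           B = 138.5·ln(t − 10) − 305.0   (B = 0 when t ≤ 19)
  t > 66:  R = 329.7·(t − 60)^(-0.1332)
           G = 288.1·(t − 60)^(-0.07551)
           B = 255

At 4047 K (t = 40.47):
  R = 255 by definition for t ≤ 66.
At 7102 K (t = 71.02):
  R = 329.7·(71.02 − 60)^(-0.1332) = 329.7·11.02^(-0.1332) = 329.7·0.72641 = 239.497.
Gain = 239.497 / 255.000 = 0.9392 → 0.939.

0.939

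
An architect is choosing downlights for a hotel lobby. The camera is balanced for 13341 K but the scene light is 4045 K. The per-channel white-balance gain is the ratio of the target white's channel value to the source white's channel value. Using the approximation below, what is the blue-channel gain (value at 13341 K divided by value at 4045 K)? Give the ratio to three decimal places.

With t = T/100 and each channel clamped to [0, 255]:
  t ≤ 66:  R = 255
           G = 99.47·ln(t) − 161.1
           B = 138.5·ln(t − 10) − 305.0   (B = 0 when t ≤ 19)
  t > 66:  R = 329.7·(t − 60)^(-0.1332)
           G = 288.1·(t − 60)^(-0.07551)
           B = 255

1.517

At 4045 K (t = 40.45):
  B = 138.5·ln(40.45 − 10) − 305.0 = 138.5·ln 30.45 − 305.0 = 138.5·3.4161 − 305.0 = 168.128.
At 13341 K (t = 133.41):
  B = 255 by definition for t > 66.
Gain = 255.000 / 168.128 = 1.5167 → 1.517.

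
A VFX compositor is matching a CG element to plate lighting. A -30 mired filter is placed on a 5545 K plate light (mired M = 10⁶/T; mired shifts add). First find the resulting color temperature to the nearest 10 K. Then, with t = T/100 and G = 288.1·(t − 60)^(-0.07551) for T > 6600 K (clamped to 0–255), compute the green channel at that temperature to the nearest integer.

250

M_in = 10⁶/5545 = 180.34; M_out = 180.34 + (-30) = 150.34.
T_out = 10⁶/150.34 = 6651.5 K → 6650 K; t = 66.5.
G = 288.1·(66.5 − 60)^(-0.07551) = 288.1·6.5^(-0.07551) = 288.1·0.86819 = 250.127.
Rounded: 250.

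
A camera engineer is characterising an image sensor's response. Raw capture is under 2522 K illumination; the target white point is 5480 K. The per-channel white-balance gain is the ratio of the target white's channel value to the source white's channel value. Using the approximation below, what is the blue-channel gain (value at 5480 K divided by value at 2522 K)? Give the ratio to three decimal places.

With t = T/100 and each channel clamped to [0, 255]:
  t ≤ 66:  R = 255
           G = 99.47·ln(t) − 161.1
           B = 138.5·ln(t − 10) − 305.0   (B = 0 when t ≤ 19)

At 2522 K (t = 25.22):
  B = 138.5·ln(25.22 − 10) − 305.0 = 138.5·ln 15.22 − 305.0 = 138.5·2.7226 − 305.0 = 72.082.
At 5480 K (t = 54.8):
  B = 138.5·ln(54.8 − 10) − 305.0 = 138.5·ln 44.8 − 305.0 = 138.5·3.8022 − 305.0 = 221.606.
Gain = 221.606 / 72.082 = 3.0744 → 3.074.

3.074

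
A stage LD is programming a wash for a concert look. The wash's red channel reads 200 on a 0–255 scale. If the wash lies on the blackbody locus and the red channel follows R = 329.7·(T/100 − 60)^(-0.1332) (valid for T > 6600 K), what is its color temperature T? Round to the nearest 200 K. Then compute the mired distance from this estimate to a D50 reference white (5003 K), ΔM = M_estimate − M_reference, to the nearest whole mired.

-102 mireds

(t − 60)^(-0.1332) = 200/329.7 = 0.60661.
t − 60 = 0.60661^(1/-0.1332) = 0.60661^(-7.508) = 42.638, so t = 102.638.
T = 100·t = 10264 K → 10200 K to the nearest 200 K.
M_estimate = 10⁶/10200 = 98.04; M_reference = 10⁶/5003 = 199.88.
ΔM = 98.04 − 199.88 = -101.84 → -102 mireds.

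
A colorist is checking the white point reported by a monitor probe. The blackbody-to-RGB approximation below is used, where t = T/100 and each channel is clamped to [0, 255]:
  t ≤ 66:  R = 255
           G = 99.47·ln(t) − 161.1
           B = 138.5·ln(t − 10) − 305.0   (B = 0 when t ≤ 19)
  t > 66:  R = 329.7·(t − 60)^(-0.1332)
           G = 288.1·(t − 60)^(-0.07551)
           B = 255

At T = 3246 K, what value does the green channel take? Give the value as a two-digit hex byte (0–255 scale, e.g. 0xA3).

t = 3246/100 = 32.46; the t ≤ 66 branch applies.
G = 99.47·ln 32.46 − 161.1 = 99.47·3.4800 − 161.1 = 185.056.
Rounded: 185; in hex, 0xB9.

0xB9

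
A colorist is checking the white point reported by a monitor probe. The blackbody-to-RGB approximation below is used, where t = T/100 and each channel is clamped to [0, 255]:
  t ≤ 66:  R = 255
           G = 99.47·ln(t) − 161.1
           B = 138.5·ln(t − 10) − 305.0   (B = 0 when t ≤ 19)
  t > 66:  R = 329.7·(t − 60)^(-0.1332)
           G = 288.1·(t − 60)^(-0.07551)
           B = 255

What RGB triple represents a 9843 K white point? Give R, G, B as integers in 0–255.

t = 9843/100 = 98.43; the t > 66 branch applies.
R = 329.7·(98.43 − 60)^(-0.1332) = 329.7·38.43^(-0.1332) = 329.7·0.61507 = 202.787.
G = 288.1·(98.43 − 60)^(-0.07551) = 288.1·38.43^(-0.07551) = 288.1·0.75917 = 218.718.
B = 255 by definition for t > 66.
Rounded: (203, 219, 255).

R=203, G=219, B=255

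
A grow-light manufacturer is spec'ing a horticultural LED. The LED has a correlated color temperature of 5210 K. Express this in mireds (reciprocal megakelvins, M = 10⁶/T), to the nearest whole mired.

M = 10⁶ / 5210 = 191.939 → 192 mireds.

192 mireds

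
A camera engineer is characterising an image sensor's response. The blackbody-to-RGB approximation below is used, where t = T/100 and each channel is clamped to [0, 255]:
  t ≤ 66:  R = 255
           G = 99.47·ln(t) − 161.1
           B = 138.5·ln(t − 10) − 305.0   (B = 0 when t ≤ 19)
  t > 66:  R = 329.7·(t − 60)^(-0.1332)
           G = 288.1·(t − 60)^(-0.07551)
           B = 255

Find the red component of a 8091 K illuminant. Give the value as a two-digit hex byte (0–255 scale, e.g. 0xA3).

t = 8091/100 = 80.91; the t > 66 branch applies.
R = 329.7·(80.91 − 60)^(-0.1332) = 329.7·20.91^(-0.1332) = 329.7·0.66700 = 219.911.
Rounded: 220; in hex, 0xDC.

0xDC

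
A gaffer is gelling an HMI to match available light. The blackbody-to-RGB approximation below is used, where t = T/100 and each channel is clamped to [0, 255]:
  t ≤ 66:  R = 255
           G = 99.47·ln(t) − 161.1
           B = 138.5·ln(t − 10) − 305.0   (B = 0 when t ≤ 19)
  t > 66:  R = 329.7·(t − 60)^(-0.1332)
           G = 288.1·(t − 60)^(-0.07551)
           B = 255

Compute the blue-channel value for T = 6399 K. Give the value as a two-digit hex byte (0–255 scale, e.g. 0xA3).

0xF7

t = 6399/100 = 63.99; the t ≤ 66 branch applies.
B = 138.5·ln(63.99 − 10) − 305.0 = 138.5·ln 53.99 − 305.0 = 138.5·3.9888 − 305.0 = 247.449.
Rounded: 247; in hex, 0xF7.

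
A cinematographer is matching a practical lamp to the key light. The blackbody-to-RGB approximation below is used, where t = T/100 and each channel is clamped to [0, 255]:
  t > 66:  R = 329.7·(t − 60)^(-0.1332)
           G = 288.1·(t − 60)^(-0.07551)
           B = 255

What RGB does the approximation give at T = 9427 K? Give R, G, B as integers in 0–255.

R=206, G=221, B=255

t = 9427/100 = 94.27; the t > 66 branch applies.
R = 329.7·(94.27 − 60)^(-0.1332) = 329.7·34.27^(-0.1332) = 329.7·0.62452 = 205.906.
G = 288.1·(94.27 − 60)^(-0.07551) = 288.1·34.27^(-0.07551) = 288.1·0.76577 = 220.618.
B = 255 by definition for t > 66.
Rounded: (206, 221, 255).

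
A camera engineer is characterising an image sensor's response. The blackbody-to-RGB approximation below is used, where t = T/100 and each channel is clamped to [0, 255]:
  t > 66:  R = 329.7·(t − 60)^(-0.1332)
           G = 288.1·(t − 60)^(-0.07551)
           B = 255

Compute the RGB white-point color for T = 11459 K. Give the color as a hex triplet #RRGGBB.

#C2D5FF

t = 11459/100 = 114.59; the t > 66 branch applies.
R = 329.7·(114.59 − 60)^(-0.1332) = 329.7·54.59^(-0.1332) = 329.7·0.58697 = 193.524.
G = 288.1·(114.59 − 60)^(-0.07551) = 288.1·54.59^(-0.07551) = 288.1·0.73932 = 212.997.
B = 255 by definition for t > 66.
Rounded: (194, 213, 255).
In hex: #C2D5FF.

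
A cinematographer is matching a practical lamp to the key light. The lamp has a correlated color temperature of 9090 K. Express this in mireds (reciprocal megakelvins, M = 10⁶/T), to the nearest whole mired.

M = 10⁶ / 9090 = 110.011 → 110 mireds.

110 mireds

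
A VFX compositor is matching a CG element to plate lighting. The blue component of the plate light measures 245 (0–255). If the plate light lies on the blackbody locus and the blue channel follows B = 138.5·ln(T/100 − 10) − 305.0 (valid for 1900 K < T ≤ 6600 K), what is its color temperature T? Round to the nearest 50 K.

ln(t − 10) = (245 + 305.0) / 138.5 = 3.9711.
t − 10 = e^3.9711 = 53.044, so t = 63.044.
T = 100·t = 6304 K → 6300 K to the nearest 50 K.

6300 K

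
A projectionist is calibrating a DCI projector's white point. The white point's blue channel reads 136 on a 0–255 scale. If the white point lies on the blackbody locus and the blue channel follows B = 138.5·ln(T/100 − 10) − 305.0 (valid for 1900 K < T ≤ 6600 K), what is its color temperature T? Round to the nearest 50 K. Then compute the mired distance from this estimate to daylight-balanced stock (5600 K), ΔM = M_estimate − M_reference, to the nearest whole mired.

ln(t − 10) = (136 + 305.0) / 138.5 = 3.1841.
t − 10 = e^3.1841 = 24.146, so t = 34.146.
T = 100·t = 3415 K → 3400 K to the nearest 50 K.
M_estimate = 10⁶/3400 = 294.12; M_reference = 10⁶/5600 = 178.57.
ΔM = 294.12 − 178.57 = 115.55 → +116 mireds.

+116 mireds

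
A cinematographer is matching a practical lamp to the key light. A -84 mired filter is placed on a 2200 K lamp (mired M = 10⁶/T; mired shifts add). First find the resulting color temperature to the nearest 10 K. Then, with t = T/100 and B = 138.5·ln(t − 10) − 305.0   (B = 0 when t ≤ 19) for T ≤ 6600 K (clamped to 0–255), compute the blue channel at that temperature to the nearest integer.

M_in = 10⁶/2200 = 454.55; M_out = 454.55 + (-84) = 370.55.
T_out = 10⁶/370.55 = 2698.7 K → 2700 K; t = 27.
B = 138.5·ln(27 − 10) − 305.0 = 138.5·ln 17 − 305.0 = 138.5·2.8332 − 305.0 = 87.400.
Rounded: 87.

87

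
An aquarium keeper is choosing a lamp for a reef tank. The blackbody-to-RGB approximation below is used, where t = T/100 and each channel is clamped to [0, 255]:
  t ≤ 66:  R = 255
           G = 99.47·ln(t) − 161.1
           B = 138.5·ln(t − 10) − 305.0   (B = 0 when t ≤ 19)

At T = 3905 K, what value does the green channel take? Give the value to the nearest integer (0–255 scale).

203

t = 3905/100 = 39.05; the t ≤ 66 branch applies.
G = 99.47·ln 39.05 − 161.1 = 99.47·3.6648 − 161.1 = 203.442.
Rounded: 203.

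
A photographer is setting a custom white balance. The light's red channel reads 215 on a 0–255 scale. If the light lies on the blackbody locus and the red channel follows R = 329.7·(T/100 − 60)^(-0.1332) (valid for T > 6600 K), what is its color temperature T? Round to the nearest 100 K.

8500 K

(t − 60)^(-0.1332) = 215/329.7 = 0.65211.
t − 60 = 0.65211^(1/-0.1332) = 0.65211^(-7.508) = 24.774, so t = 84.774.
T = 100·t = 8477 K → 8500 K to the nearest 100 K.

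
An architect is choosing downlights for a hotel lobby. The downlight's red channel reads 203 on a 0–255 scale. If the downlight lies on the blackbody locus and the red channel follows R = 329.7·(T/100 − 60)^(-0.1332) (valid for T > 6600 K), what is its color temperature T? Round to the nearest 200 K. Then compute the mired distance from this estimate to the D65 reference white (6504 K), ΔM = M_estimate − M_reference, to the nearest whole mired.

(t − 60)^(-0.1332) = 203/329.7 = 0.61571.
t − 60 = 0.61571^(1/-0.1332) = 0.61571^(-7.508) = 38.129, so t = 98.129.
T = 100·t = 9813 K → 9800 K to the nearest 200 K.
M_estimate = 10⁶/9800 = 102.04; M_reference = 10⁶/6504 = 153.75.
ΔM = 102.04 − 153.75 = -51.71 → -52 mireds.

-52 mireds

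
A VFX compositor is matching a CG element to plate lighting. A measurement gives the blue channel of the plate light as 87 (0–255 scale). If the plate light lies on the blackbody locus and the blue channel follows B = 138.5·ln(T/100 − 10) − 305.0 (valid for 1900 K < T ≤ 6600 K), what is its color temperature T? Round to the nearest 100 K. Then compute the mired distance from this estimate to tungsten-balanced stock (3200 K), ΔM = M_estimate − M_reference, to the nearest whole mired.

ln(t − 10) = (87 + 305.0) / 138.5 = 2.8303.
t − 10 = e^2.8303 = 16.951, so t = 26.951.
T = 100·t = 2695 K → 2700 K to the nearest 100 K.
M_estimate = 10⁶/2700 = 370.37; M_reference = 10⁶/3200 = 312.50.
ΔM = 370.37 − 312.50 = 57.87 → +58 mireds.

+58 mireds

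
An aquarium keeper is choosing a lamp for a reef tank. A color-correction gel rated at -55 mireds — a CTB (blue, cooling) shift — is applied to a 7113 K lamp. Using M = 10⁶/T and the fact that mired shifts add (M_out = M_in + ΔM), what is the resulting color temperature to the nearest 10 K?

M_in = 10⁶/7113 = 140.59 mireds.
M_out = 140.59 + (-55) = 85.59 mireds.
T_out = 10⁶/85.59 = 11683.9 K → 11680 K.

11680 K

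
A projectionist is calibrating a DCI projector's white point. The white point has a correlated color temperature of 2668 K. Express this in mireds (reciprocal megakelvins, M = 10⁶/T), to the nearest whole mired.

375 mireds

M = 10⁶ / 2668 = 374.813 → 375 mireds.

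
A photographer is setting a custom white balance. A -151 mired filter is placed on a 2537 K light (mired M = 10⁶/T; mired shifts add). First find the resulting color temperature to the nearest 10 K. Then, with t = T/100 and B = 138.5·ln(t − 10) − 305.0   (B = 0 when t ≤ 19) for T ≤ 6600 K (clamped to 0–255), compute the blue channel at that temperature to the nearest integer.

M_in = 10⁶/2537 = 394.17; M_out = 394.17 + (-151) = 243.17.
T_out = 10⁶/243.17 = 4112.4 K → 4110 K; t = 41.1.
B = 138.5·ln(41.1 − 10) − 305.0 = 138.5·ln 31.1 − 305.0 = 138.5·3.4372 − 305.0 = 171.053.
Rounded: 171.

171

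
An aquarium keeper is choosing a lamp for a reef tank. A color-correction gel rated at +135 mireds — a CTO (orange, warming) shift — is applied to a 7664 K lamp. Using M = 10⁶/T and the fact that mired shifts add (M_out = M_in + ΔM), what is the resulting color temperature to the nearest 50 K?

3750 K

M_in = 10⁶/7664 = 130.48 mireds.
M_out = 130.48 + (+135) = 265.48 mireds.
T_out = 10⁶/265.48 = 3766.8 K → 3750 K.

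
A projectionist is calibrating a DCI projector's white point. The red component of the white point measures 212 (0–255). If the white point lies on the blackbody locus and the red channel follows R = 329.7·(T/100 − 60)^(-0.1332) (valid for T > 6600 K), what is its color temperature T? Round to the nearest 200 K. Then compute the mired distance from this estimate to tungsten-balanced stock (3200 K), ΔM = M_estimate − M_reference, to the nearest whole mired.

(t − 60)^(-0.1332) = 212/329.7 = 0.64301.
t − 60 = 0.64301^(1/-0.1332) = 0.64301^(-7.508) = 27.530, so t = 87.530.
T = 100·t = 8753 K → 8800 K to the nearest 200 K.
M_estimate = 10⁶/8800 = 113.64; M_reference = 10⁶/3200 = 312.50.
ΔM = 113.64 − 312.50 = -198.86 → -199 mireds.

-199 mireds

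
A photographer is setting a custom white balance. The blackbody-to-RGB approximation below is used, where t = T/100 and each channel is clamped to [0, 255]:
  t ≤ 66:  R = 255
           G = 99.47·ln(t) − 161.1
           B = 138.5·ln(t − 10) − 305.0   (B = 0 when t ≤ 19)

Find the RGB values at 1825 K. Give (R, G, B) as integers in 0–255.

(255, 128, 0)

t = 1825/100 = 18.25; the t ≤ 66 branch applies.
R = 255 by definition for t ≤ 66.
G = 99.47·ln 18.25 − 161.1 = 99.47·2.9042 − 161.1 = 127.777.
t = 18.25 ≤ 19, so B = 0.
Rounded: (255, 128, 0).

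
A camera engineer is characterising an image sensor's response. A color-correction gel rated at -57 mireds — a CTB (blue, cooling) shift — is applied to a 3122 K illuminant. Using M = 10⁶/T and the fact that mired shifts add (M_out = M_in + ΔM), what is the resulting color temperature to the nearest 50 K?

M_in = 10⁶/3122 = 320.31 mireds.
M_out = 320.31 + (-57) = 263.31 mireds.
T_out = 10⁶/263.31 = 3797.8 K → 3800 K.

3800 K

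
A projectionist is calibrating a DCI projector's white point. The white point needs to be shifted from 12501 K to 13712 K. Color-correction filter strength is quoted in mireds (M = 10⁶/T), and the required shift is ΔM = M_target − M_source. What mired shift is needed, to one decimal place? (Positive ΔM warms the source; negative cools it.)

M_source = 10⁶/12501 = 79.994; M_target = 10⁶/13712 = 72.929.
ΔM = 72.929 − 79.994 = -7.065 → -7.1 mireds, a cooling shift.

-7.1 mireds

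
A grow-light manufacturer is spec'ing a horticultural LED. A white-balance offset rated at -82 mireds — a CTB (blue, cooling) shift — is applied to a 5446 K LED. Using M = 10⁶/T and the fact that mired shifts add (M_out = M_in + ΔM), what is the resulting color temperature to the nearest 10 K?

9840 K

M_in = 10⁶/5446 = 183.62 mireds.
M_out = 183.62 + (-82) = 101.62 mireds.
T_out = 10⁶/101.62 = 9840.5 K → 9840 K.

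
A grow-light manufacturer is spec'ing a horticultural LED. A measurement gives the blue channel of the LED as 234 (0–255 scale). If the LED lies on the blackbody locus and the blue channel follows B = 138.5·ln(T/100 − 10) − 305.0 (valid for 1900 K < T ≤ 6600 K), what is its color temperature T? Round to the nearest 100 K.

ln(t − 10) = (234 + 305.0) / 138.5 = 3.8917.
t − 10 = e^3.8917 = 48.994, so t = 58.994.
T = 100·t = 5899 K → 5900 K to the nearest 100 K.

5900 K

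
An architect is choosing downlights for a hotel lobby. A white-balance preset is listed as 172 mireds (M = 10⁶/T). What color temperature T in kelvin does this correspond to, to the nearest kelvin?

5814 K

T = 10⁶ / 172 = 5813.95 K → 5814 K.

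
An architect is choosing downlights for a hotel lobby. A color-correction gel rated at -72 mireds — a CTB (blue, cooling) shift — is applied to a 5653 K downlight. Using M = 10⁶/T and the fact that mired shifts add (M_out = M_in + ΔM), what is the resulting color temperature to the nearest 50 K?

9550 K

M_in = 10⁶/5653 = 176.90 mireds.
M_out = 176.90 + (-72) = 104.90 mireds.
T_out = 10⁶/104.90 = 9533.1 K → 9550 K.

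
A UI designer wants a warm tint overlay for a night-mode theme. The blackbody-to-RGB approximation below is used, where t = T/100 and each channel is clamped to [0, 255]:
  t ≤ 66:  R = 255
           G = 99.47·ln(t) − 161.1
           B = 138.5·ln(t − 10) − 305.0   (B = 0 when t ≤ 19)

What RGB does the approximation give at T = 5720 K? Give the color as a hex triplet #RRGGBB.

#FFF1E5

t = 5720/100 = 57.2; the t ≤ 66 branch applies.
R = 255 by definition for t ≤ 66.
G = 99.47·ln 57.2 − 161.1 = 99.47·4.0466 − 161.1 = 241.411.
B = 138.5·ln(57.2 − 10) − 305.0 = 138.5·ln 47.2 − 305.0 = 138.5·3.8544 − 305.0 = 228.834.
Rounded: (255, 241, 229).
In hex: #FFF1E5.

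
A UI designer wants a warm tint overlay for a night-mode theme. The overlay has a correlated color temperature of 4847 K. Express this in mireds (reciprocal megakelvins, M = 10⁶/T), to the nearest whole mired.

M = 10⁶ / 4847 = 206.313 → 206 mireds.

206 mireds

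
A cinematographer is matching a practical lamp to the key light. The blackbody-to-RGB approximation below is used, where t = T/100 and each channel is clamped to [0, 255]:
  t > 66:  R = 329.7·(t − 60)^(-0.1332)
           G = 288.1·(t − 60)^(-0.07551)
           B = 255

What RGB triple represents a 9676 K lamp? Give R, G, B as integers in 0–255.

R=204, G=219, B=255

t = 9676/100 = 96.76; the t > 66 branch applies.
R = 329.7·(96.76 − 60)^(-0.1332) = 329.7·36.76^(-0.1332) = 329.7·0.61872 = 203.991.
G = 288.1·(96.76 − 60)^(-0.07551) = 288.1·36.76^(-0.07551) = 288.1·0.76173 = 219.453.
B = 255 by definition for t > 66.
Rounded: (204, 219, 255).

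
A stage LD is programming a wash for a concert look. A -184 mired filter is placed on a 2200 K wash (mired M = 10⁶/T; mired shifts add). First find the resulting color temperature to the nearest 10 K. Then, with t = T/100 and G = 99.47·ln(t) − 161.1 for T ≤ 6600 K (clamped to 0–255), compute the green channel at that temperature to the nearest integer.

M_in = 10⁶/2200 = 454.55; M_out = 454.55 + (-184) = 270.55.
T_out = 10⁶/270.55 = 3696.2 K → 3700 K; t = 37.
G = 99.47·ln 37 − 161.1 = 99.47·3.6109 − 161.1 = 198.078.
Rounded: 198.

198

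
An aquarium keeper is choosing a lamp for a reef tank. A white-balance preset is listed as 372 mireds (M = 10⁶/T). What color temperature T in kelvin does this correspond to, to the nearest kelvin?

2688 K

T = 10⁶ / 372 = 2688.17 K → 2688 K.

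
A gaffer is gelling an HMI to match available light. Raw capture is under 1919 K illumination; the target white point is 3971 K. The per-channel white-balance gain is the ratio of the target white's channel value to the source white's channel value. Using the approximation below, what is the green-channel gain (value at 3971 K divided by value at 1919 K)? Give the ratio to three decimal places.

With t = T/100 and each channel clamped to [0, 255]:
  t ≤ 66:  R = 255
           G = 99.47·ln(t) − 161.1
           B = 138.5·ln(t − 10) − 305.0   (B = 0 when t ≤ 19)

At 1919 K (t = 19.19):
  G = 99.47·ln 19.19 − 161.1 = 99.47·2.9544 − 161.1 = 132.773.
At 3971 K (t = 39.71):
  G = 99.47·ln 39.71 − 161.1 = 99.47·3.6816 − 161.1 = 205.109.
Gain = 205.109 / 132.773 = 1.5448 → 1.545.

1.545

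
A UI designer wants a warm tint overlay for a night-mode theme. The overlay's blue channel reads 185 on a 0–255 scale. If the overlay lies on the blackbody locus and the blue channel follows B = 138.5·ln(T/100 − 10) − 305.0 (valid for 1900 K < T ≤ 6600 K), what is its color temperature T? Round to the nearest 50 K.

ln(t − 10) = (185 + 305.0) / 138.5 = 3.5379.
t − 10 = e^3.5379 = 34.395, so t = 44.395.
T = 100·t = 4439 K → 4450 K to the nearest 50 K.

4450 K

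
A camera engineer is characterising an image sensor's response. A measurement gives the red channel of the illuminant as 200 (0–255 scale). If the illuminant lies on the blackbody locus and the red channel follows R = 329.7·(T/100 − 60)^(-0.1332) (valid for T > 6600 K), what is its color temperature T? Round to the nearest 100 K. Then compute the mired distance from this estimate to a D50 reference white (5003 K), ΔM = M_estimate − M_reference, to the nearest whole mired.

-103 mireds

(t − 60)^(-0.1332) = 200/329.7 = 0.60661.
t − 60 = 0.60661^(1/-0.1332) = 0.60661^(-7.508) = 42.638, so t = 102.638.
T = 100·t = 10264 K → 10300 K to the nearest 100 K.
M_estimate = 10⁶/10300 = 97.09; M_reference = 10⁶/5003 = 199.88.
ΔM = 97.09 − 199.88 = -102.79 → -103 mireds.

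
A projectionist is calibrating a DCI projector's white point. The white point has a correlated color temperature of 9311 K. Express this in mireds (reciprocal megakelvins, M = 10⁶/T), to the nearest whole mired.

M = 10⁶ / 9311 = 107.400 → 107 mireds.

107 mireds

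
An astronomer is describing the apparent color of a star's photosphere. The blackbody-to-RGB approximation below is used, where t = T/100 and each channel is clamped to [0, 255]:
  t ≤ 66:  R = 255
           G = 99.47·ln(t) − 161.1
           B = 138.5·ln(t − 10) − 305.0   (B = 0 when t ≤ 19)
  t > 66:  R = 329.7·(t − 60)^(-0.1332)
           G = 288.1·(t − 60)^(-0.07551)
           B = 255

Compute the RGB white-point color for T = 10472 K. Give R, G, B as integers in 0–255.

R=199, G=216, B=255

t = 10472/100 = 104.72; the t > 66 branch applies.
R = 329.7·(104.72 − 60)^(-0.1332) = 329.7·44.72^(-0.1332) = 329.7·0.60277 = 198.734.
G = 288.1·(104.72 − 60)^(-0.07551) = 288.1·44.72^(-0.07551) = 288.1·0.75053 = 216.229.
B = 255 by definition for t > 66.
Rounded: (199, 216, 255).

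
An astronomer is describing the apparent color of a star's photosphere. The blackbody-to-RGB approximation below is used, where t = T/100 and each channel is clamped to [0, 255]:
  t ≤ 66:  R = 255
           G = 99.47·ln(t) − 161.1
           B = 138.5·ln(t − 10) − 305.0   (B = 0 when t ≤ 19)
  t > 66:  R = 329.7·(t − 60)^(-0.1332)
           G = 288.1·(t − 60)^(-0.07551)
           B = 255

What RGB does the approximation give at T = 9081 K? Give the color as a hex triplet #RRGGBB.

#D1DEFF

t = 9081/100 = 90.81; the t > 66 branch applies.
R = 329.7·(90.81 − 60)^(-0.1332) = 329.7·30.81^(-0.1332) = 329.7·0.63344 = 208.846.
G = 288.1·(90.81 − 60)^(-0.07551) = 288.1·30.81^(-0.07551) = 288.1·0.77195 = 222.399.
B = 255 by definition for t > 66.
Rounded: (209, 222, 255).
In hex: #D1DEFF.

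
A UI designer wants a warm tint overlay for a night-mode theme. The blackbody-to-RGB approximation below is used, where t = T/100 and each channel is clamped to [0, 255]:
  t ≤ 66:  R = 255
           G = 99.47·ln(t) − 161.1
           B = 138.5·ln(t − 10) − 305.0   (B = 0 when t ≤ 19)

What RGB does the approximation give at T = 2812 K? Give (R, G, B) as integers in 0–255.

(255, 171, 96)

t = 2812/100 = 28.12; the t ≤ 66 branch applies.
R = 255 by definition for t ≤ 66.
G = 99.47·ln 28.12 − 161.1 = 99.47·3.3365 − 161.1 = 170.780.
B = 138.5·ln(28.12 − 10) − 305.0 = 138.5·ln 18.12 − 305.0 = 138.5·2.8970 − 305.0 = 96.237.
Rounded: (255, 171, 96).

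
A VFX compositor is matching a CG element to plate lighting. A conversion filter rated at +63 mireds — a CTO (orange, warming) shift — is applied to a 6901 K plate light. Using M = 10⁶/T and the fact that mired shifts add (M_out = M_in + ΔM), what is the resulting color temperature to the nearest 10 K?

4810 K

M_in = 10⁶/6901 = 144.91 mireds.
M_out = 144.91 + (+63) = 207.91 mireds.
T_out = 10⁶/207.91 = 4809.9 K → 4810 K.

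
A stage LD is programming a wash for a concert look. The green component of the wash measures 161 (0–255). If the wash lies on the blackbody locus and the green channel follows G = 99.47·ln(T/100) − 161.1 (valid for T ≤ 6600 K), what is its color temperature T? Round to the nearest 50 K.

2550 K

ln t = (161 + 161.1) / 99.47 = 3.2382.
t = e^3.2382 = 25.487.
T = 100·t = 2549 K → 2550 K to the nearest 50 K.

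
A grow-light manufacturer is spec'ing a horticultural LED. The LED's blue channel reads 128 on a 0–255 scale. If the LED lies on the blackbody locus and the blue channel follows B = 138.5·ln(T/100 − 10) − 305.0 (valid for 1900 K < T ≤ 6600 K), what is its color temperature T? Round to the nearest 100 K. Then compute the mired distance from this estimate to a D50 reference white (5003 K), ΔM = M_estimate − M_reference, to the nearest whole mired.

ln(t − 10) = (128 + 305.0) / 138.5 = 3.1264.
t − 10 = e^3.1264 = 22.791, so t = 32.791.
T = 100·t = 3279 K → 3300 K to the nearest 100 K.
M_estimate = 10⁶/3300 = 303.03; M_reference = 10⁶/5003 = 199.88.
ΔM = 303.03 − 199.88 = 103.15 → +103 mireds.

+103 mireds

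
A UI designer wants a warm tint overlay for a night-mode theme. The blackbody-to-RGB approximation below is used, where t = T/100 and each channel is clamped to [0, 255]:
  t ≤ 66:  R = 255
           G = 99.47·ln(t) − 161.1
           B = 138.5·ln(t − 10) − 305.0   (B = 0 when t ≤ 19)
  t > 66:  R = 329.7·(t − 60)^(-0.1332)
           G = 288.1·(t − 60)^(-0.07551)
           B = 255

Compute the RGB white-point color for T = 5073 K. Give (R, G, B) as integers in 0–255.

(255, 229, 208)

t = 5073/100 = 50.73; the t ≤ 66 branch applies.
R = 255 by definition for t ≤ 66.
G = 99.47·ln 50.73 − 161.1 = 99.47·3.9265 − 161.1 = 229.471.
B = 138.5·ln(50.73 − 10) − 305.0 = 138.5·ln 40.73 − 305.0 = 138.5·3.7070 − 305.0 = 208.415.
Rounded: (255, 229, 208).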